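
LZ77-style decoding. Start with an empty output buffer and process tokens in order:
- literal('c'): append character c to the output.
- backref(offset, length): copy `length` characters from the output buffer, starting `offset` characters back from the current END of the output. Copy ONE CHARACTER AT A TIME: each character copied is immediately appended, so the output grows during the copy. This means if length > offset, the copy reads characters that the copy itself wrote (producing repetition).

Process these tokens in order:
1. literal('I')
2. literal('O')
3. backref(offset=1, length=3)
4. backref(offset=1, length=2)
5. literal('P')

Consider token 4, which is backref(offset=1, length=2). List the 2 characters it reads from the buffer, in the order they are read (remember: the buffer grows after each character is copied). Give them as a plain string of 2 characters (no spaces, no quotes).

Answer: OO

Derivation:
Token 1: literal('I'). Output: "I"
Token 2: literal('O'). Output: "IO"
Token 3: backref(off=1, len=3) (overlapping!). Copied 'OOO' from pos 1. Output: "IOOOO"
Token 4: backref(off=1, len=2). Buffer before: "IOOOO" (len 5)
  byte 1: read out[4]='O', append. Buffer now: "IOOOOO"
  byte 2: read out[5]='O', append. Buffer now: "IOOOOOO"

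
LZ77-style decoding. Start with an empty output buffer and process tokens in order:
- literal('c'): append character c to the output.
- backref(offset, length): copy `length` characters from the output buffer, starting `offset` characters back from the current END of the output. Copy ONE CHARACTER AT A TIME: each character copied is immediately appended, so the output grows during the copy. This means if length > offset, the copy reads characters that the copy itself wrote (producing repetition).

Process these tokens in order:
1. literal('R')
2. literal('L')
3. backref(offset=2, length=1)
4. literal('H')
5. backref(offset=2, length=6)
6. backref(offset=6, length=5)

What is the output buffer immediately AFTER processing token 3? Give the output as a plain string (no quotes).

Token 1: literal('R'). Output: "R"
Token 2: literal('L'). Output: "RL"
Token 3: backref(off=2, len=1). Copied 'R' from pos 0. Output: "RLR"

Answer: RLR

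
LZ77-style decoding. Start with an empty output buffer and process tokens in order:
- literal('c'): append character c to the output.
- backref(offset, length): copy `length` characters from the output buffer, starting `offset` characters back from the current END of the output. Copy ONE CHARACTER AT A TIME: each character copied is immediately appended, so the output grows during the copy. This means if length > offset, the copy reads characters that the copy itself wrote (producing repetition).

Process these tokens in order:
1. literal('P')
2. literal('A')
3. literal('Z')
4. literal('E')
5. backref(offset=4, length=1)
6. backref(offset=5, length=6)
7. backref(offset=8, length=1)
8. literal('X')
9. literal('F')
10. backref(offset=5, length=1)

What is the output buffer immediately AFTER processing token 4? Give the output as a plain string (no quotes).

Token 1: literal('P'). Output: "P"
Token 2: literal('A'). Output: "PA"
Token 3: literal('Z'). Output: "PAZ"
Token 4: literal('E'). Output: "PAZE"

Answer: PAZE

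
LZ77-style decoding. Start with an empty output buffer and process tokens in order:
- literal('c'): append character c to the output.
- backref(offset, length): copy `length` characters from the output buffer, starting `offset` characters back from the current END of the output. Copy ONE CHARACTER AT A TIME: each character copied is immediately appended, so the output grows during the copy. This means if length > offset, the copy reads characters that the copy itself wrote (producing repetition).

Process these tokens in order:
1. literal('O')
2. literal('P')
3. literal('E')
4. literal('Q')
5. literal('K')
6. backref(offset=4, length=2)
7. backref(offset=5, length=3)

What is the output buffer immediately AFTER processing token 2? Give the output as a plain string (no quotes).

Token 1: literal('O'). Output: "O"
Token 2: literal('P'). Output: "OP"

Answer: OP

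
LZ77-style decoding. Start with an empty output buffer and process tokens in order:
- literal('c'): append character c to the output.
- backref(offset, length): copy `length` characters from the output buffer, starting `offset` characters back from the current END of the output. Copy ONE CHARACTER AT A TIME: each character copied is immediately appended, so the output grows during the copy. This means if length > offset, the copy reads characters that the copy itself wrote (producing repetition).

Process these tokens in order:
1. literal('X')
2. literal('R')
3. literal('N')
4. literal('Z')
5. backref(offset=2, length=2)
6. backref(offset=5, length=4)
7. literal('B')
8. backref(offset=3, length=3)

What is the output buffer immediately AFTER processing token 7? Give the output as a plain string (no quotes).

Answer: XRNZNZRNZNB

Derivation:
Token 1: literal('X'). Output: "X"
Token 2: literal('R'). Output: "XR"
Token 3: literal('N'). Output: "XRN"
Token 4: literal('Z'). Output: "XRNZ"
Token 5: backref(off=2, len=2). Copied 'NZ' from pos 2. Output: "XRNZNZ"
Token 6: backref(off=5, len=4). Copied 'RNZN' from pos 1. Output: "XRNZNZRNZN"
Token 7: literal('B'). Output: "XRNZNZRNZNB"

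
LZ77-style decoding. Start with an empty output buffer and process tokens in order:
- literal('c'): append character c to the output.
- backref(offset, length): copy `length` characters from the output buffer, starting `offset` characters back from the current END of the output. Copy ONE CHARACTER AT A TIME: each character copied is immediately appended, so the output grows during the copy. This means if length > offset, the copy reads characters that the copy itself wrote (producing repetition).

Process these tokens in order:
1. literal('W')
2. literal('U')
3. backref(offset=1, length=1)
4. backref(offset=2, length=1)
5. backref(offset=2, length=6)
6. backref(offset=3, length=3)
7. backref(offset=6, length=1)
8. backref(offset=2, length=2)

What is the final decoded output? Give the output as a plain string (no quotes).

Token 1: literal('W'). Output: "W"
Token 2: literal('U'). Output: "WU"
Token 3: backref(off=1, len=1). Copied 'U' from pos 1. Output: "WUU"
Token 4: backref(off=2, len=1). Copied 'U' from pos 1. Output: "WUUU"
Token 5: backref(off=2, len=6) (overlapping!). Copied 'UUUUUU' from pos 2. Output: "WUUUUUUUUU"
Token 6: backref(off=3, len=3). Copied 'UUU' from pos 7. Output: "WUUUUUUUUUUUU"
Token 7: backref(off=6, len=1). Copied 'U' from pos 7. Output: "WUUUUUUUUUUUUU"
Token 8: backref(off=2, len=2). Copied 'UU' from pos 12. Output: "WUUUUUUUUUUUUUUU"

Answer: WUUUUUUUUUUUUUUU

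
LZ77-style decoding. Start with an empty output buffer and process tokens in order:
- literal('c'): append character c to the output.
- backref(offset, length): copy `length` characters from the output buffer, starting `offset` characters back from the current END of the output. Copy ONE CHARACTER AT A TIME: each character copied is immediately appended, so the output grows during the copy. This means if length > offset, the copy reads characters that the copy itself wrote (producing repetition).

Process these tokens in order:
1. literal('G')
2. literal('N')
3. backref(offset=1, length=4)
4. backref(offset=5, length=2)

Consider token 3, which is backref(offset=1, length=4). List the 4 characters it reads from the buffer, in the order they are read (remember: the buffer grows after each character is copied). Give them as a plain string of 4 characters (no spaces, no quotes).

Answer: NNNN

Derivation:
Token 1: literal('G'). Output: "G"
Token 2: literal('N'). Output: "GN"
Token 3: backref(off=1, len=4). Buffer before: "GN" (len 2)
  byte 1: read out[1]='N', append. Buffer now: "GNN"
  byte 2: read out[2]='N', append. Buffer now: "GNNN"
  byte 3: read out[3]='N', append. Buffer now: "GNNNN"
  byte 4: read out[4]='N', append. Buffer now: "GNNNNN"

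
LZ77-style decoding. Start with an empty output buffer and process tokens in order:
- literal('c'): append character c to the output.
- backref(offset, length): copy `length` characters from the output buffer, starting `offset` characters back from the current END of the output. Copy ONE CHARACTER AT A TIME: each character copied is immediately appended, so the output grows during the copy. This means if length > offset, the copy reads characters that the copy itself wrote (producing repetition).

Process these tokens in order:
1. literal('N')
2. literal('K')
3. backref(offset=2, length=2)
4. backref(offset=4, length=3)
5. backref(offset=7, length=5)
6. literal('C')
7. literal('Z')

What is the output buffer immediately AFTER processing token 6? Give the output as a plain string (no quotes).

Token 1: literal('N'). Output: "N"
Token 2: literal('K'). Output: "NK"
Token 3: backref(off=2, len=2). Copied 'NK' from pos 0. Output: "NKNK"
Token 4: backref(off=4, len=3). Copied 'NKN' from pos 0. Output: "NKNKNKN"
Token 5: backref(off=7, len=5). Copied 'NKNKN' from pos 0. Output: "NKNKNKNNKNKN"
Token 6: literal('C'). Output: "NKNKNKNNKNKNC"

Answer: NKNKNKNNKNKNC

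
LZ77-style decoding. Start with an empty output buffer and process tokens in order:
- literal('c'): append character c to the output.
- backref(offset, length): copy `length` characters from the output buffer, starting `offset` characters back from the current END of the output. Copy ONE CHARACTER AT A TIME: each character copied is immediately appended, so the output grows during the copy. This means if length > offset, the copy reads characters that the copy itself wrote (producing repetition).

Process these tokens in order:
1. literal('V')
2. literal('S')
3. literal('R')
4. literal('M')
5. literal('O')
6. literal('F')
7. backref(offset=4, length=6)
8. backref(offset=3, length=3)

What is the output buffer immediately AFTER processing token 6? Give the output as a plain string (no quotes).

Answer: VSRMOF

Derivation:
Token 1: literal('V'). Output: "V"
Token 2: literal('S'). Output: "VS"
Token 3: literal('R'). Output: "VSR"
Token 4: literal('M'). Output: "VSRM"
Token 5: literal('O'). Output: "VSRMO"
Token 6: literal('F'). Output: "VSRMOF"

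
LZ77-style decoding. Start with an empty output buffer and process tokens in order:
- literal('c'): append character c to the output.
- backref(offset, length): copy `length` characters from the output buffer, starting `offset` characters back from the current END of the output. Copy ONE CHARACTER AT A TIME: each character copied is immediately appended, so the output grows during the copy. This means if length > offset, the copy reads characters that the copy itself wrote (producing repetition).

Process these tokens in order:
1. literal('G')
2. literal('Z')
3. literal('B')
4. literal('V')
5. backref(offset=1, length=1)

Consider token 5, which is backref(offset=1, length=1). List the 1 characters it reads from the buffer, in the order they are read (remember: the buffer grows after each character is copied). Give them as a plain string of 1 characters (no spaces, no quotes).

Token 1: literal('G'). Output: "G"
Token 2: literal('Z'). Output: "GZ"
Token 3: literal('B'). Output: "GZB"
Token 4: literal('V'). Output: "GZBV"
Token 5: backref(off=1, len=1). Buffer before: "GZBV" (len 4)
  byte 1: read out[3]='V', append. Buffer now: "GZBVV"

Answer: V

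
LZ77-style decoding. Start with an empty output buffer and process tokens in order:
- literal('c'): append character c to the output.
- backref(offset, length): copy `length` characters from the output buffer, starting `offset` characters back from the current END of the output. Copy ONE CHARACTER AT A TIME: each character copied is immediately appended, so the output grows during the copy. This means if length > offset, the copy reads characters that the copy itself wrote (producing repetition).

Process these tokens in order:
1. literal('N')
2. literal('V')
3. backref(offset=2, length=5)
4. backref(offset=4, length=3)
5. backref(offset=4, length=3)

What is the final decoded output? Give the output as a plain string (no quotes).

Token 1: literal('N'). Output: "N"
Token 2: literal('V'). Output: "NV"
Token 3: backref(off=2, len=5) (overlapping!). Copied 'NVNVN' from pos 0. Output: "NVNVNVN"
Token 4: backref(off=4, len=3). Copied 'VNV' from pos 3. Output: "NVNVNVNVNV"
Token 5: backref(off=4, len=3). Copied 'NVN' from pos 6. Output: "NVNVNVNVNVNVN"

Answer: NVNVNVNVNVNVN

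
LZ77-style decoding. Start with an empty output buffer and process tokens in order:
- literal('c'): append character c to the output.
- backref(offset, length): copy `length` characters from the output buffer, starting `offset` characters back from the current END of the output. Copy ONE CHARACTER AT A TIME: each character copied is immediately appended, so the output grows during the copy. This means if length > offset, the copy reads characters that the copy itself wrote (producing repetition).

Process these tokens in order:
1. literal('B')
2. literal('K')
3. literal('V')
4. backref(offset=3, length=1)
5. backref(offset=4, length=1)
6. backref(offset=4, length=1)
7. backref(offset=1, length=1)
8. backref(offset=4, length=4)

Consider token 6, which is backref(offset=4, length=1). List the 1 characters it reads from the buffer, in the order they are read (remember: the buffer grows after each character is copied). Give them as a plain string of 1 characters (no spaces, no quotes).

Token 1: literal('B'). Output: "B"
Token 2: literal('K'). Output: "BK"
Token 3: literal('V'). Output: "BKV"
Token 4: backref(off=3, len=1). Copied 'B' from pos 0. Output: "BKVB"
Token 5: backref(off=4, len=1). Copied 'B' from pos 0. Output: "BKVBB"
Token 6: backref(off=4, len=1). Buffer before: "BKVBB" (len 5)
  byte 1: read out[1]='K', append. Buffer now: "BKVBBK"

Answer: K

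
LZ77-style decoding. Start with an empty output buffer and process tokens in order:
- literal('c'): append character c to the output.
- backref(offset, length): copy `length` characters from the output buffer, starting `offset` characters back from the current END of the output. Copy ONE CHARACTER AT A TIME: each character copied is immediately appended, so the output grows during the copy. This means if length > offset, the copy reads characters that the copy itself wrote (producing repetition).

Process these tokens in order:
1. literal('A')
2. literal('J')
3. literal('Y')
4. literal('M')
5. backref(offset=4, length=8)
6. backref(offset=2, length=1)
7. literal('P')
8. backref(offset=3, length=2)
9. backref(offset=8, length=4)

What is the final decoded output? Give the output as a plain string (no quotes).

Token 1: literal('A'). Output: "A"
Token 2: literal('J'). Output: "AJ"
Token 3: literal('Y'). Output: "AJY"
Token 4: literal('M'). Output: "AJYM"
Token 5: backref(off=4, len=8) (overlapping!). Copied 'AJYMAJYM' from pos 0. Output: "AJYMAJYMAJYM"
Token 6: backref(off=2, len=1). Copied 'Y' from pos 10. Output: "AJYMAJYMAJYMY"
Token 7: literal('P'). Output: "AJYMAJYMAJYMYP"
Token 8: backref(off=3, len=2). Copied 'MY' from pos 11. Output: "AJYMAJYMAJYMYPMY"
Token 9: backref(off=8, len=4). Copied 'AJYM' from pos 8. Output: "AJYMAJYMAJYMYPMYAJYM"

Answer: AJYMAJYMAJYMYPMYAJYM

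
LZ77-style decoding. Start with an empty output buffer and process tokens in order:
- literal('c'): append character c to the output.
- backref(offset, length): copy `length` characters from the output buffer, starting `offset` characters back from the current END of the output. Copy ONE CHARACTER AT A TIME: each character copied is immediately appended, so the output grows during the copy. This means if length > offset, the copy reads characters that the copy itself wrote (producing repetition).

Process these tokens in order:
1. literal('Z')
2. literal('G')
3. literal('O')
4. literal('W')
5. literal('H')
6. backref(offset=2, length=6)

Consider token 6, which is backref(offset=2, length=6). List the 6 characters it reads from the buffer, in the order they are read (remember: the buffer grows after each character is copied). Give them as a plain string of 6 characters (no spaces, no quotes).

Answer: WHWHWH

Derivation:
Token 1: literal('Z'). Output: "Z"
Token 2: literal('G'). Output: "ZG"
Token 3: literal('O'). Output: "ZGO"
Token 4: literal('W'). Output: "ZGOW"
Token 5: literal('H'). Output: "ZGOWH"
Token 6: backref(off=2, len=6). Buffer before: "ZGOWH" (len 5)
  byte 1: read out[3]='W', append. Buffer now: "ZGOWHW"
  byte 2: read out[4]='H', append. Buffer now: "ZGOWHWH"
  byte 3: read out[5]='W', append. Buffer now: "ZGOWHWHW"
  byte 4: read out[6]='H', append. Buffer now: "ZGOWHWHWH"
  byte 5: read out[7]='W', append. Buffer now: "ZGOWHWHWHW"
  byte 6: read out[8]='H', append. Buffer now: "ZGOWHWHWHWH"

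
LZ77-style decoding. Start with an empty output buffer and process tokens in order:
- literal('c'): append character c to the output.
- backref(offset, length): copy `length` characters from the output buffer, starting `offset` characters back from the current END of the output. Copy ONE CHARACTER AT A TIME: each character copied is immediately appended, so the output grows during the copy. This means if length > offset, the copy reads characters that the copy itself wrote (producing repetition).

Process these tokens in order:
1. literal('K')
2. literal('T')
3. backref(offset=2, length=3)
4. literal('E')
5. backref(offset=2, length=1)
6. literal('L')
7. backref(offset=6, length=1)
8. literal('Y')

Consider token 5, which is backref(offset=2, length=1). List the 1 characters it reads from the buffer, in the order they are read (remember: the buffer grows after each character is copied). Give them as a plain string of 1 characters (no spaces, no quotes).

Answer: K

Derivation:
Token 1: literal('K'). Output: "K"
Token 2: literal('T'). Output: "KT"
Token 3: backref(off=2, len=3) (overlapping!). Copied 'KTK' from pos 0. Output: "KTKTK"
Token 4: literal('E'). Output: "KTKTKE"
Token 5: backref(off=2, len=1). Buffer before: "KTKTKE" (len 6)
  byte 1: read out[4]='K', append. Buffer now: "KTKTKEK"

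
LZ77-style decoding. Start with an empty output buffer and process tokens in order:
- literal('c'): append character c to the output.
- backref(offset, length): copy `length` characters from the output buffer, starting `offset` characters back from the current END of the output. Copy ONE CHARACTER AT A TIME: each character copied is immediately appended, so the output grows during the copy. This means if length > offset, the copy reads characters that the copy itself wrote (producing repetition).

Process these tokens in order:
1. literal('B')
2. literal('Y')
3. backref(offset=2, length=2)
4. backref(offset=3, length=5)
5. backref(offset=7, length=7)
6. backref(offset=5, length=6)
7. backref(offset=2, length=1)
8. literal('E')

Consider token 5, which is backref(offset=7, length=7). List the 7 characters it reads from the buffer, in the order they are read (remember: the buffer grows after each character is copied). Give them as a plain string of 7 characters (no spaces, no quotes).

Answer: BYYBYYB

Derivation:
Token 1: literal('B'). Output: "B"
Token 2: literal('Y'). Output: "BY"
Token 3: backref(off=2, len=2). Copied 'BY' from pos 0. Output: "BYBY"
Token 4: backref(off=3, len=5) (overlapping!). Copied 'YBYYB' from pos 1. Output: "BYBYYBYYB"
Token 5: backref(off=7, len=7). Buffer before: "BYBYYBYYB" (len 9)
  byte 1: read out[2]='B', append. Buffer now: "BYBYYBYYBB"
  byte 2: read out[3]='Y', append. Buffer now: "BYBYYBYYBBY"
  byte 3: read out[4]='Y', append. Buffer now: "BYBYYBYYBBYY"
  byte 4: read out[5]='B', append. Buffer now: "BYBYYBYYBBYYB"
  byte 5: read out[6]='Y', append. Buffer now: "BYBYYBYYBBYYBY"
  byte 6: read out[7]='Y', append. Buffer now: "BYBYYBYYBBYYBYY"
  byte 7: read out[8]='B', append. Buffer now: "BYBYYBYYBBYYBYYB"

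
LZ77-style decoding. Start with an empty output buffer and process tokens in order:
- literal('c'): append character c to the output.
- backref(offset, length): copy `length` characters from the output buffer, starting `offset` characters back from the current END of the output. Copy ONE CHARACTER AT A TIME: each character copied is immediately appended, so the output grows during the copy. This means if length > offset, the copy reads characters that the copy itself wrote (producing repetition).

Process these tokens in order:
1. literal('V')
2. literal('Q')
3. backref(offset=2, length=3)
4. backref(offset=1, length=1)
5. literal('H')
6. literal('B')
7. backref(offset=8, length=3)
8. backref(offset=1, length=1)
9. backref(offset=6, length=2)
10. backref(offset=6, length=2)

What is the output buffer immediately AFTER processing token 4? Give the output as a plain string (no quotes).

Token 1: literal('V'). Output: "V"
Token 2: literal('Q'). Output: "VQ"
Token 3: backref(off=2, len=3) (overlapping!). Copied 'VQV' from pos 0. Output: "VQVQV"
Token 4: backref(off=1, len=1). Copied 'V' from pos 4. Output: "VQVQVV"

Answer: VQVQVV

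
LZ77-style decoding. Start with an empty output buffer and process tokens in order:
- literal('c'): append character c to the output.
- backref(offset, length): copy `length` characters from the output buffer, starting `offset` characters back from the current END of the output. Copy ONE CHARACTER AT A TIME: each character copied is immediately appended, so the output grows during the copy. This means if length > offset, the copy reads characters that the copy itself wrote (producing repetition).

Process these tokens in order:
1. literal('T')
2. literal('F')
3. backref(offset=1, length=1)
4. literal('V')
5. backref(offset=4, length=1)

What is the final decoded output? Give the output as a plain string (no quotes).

Token 1: literal('T'). Output: "T"
Token 2: literal('F'). Output: "TF"
Token 3: backref(off=1, len=1). Copied 'F' from pos 1. Output: "TFF"
Token 4: literal('V'). Output: "TFFV"
Token 5: backref(off=4, len=1). Copied 'T' from pos 0. Output: "TFFVT"

Answer: TFFVT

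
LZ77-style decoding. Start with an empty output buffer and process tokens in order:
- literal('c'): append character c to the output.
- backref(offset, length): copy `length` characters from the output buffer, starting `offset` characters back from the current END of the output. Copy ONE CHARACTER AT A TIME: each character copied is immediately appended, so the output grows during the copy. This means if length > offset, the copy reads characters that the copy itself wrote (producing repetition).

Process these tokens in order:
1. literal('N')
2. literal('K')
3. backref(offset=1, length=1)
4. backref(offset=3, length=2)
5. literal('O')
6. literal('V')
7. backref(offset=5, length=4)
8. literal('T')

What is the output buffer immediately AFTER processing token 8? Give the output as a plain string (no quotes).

Token 1: literal('N'). Output: "N"
Token 2: literal('K'). Output: "NK"
Token 3: backref(off=1, len=1). Copied 'K' from pos 1. Output: "NKK"
Token 4: backref(off=3, len=2). Copied 'NK' from pos 0. Output: "NKKNK"
Token 5: literal('O'). Output: "NKKNKO"
Token 6: literal('V'). Output: "NKKNKOV"
Token 7: backref(off=5, len=4). Copied 'KNKO' from pos 2. Output: "NKKNKOVKNKO"
Token 8: literal('T'). Output: "NKKNKOVKNKOT"

Answer: NKKNKOVKNKOT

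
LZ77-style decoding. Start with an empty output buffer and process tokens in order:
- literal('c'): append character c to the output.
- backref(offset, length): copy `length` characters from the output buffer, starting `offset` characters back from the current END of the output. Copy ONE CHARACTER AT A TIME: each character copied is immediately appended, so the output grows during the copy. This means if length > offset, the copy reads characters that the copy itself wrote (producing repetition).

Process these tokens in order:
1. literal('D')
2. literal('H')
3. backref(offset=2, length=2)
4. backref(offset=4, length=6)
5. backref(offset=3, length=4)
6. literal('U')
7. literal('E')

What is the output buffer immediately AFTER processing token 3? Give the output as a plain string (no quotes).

Answer: DHDH

Derivation:
Token 1: literal('D'). Output: "D"
Token 2: literal('H'). Output: "DH"
Token 3: backref(off=2, len=2). Copied 'DH' from pos 0. Output: "DHDH"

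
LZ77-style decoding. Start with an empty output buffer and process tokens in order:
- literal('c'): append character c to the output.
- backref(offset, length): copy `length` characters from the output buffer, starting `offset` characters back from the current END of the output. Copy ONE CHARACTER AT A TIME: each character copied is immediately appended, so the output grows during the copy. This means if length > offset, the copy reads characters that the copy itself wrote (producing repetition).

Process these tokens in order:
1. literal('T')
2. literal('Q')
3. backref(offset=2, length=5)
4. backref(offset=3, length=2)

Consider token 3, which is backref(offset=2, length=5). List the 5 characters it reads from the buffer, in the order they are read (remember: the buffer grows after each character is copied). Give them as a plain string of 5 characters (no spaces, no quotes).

Answer: TQTQT

Derivation:
Token 1: literal('T'). Output: "T"
Token 2: literal('Q'). Output: "TQ"
Token 3: backref(off=2, len=5). Buffer before: "TQ" (len 2)
  byte 1: read out[0]='T', append. Buffer now: "TQT"
  byte 2: read out[1]='Q', append. Buffer now: "TQTQ"
  byte 3: read out[2]='T', append. Buffer now: "TQTQT"
  byte 4: read out[3]='Q', append. Buffer now: "TQTQTQ"
  byte 5: read out[4]='T', append. Buffer now: "TQTQTQT"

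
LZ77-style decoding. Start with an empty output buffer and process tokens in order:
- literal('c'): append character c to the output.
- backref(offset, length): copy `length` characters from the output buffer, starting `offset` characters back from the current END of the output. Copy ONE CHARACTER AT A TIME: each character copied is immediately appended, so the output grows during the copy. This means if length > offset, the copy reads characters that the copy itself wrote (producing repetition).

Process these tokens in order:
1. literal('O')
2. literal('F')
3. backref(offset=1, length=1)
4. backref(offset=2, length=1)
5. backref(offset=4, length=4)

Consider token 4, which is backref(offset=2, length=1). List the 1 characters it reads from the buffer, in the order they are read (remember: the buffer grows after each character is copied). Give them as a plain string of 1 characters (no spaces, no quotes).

Token 1: literal('O'). Output: "O"
Token 2: literal('F'). Output: "OF"
Token 3: backref(off=1, len=1). Copied 'F' from pos 1. Output: "OFF"
Token 4: backref(off=2, len=1). Buffer before: "OFF" (len 3)
  byte 1: read out[1]='F', append. Buffer now: "OFFF"

Answer: F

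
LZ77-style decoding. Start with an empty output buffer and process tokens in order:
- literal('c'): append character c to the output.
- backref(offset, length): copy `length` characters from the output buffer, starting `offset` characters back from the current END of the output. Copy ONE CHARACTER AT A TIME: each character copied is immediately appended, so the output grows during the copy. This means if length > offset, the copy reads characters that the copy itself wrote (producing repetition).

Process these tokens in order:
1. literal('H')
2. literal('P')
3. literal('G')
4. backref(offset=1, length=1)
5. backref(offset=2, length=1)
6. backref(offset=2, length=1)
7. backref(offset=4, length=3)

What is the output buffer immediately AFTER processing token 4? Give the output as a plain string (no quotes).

Answer: HPGG

Derivation:
Token 1: literal('H'). Output: "H"
Token 2: literal('P'). Output: "HP"
Token 3: literal('G'). Output: "HPG"
Token 4: backref(off=1, len=1). Copied 'G' from pos 2. Output: "HPGG"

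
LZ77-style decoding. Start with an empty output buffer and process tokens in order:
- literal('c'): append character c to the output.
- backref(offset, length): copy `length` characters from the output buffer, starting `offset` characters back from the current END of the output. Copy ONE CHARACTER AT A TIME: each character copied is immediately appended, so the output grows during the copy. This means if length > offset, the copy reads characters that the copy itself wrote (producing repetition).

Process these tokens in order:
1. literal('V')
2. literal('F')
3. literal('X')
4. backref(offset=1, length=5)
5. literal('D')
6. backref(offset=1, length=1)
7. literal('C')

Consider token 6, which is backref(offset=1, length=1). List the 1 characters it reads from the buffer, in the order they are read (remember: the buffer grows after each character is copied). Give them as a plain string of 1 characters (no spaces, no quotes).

Answer: D

Derivation:
Token 1: literal('V'). Output: "V"
Token 2: literal('F'). Output: "VF"
Token 3: literal('X'). Output: "VFX"
Token 4: backref(off=1, len=5) (overlapping!). Copied 'XXXXX' from pos 2. Output: "VFXXXXXX"
Token 5: literal('D'). Output: "VFXXXXXXD"
Token 6: backref(off=1, len=1). Buffer before: "VFXXXXXXD" (len 9)
  byte 1: read out[8]='D', append. Buffer now: "VFXXXXXXDD"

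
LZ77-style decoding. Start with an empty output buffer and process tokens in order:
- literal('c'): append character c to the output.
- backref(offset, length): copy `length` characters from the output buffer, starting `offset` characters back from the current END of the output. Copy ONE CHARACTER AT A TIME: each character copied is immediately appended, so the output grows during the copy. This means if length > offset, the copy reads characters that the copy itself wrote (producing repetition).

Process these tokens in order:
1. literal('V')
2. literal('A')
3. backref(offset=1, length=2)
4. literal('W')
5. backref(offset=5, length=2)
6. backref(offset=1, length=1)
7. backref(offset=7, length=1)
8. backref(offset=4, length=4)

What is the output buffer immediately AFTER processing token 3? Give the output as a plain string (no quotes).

Token 1: literal('V'). Output: "V"
Token 2: literal('A'). Output: "VA"
Token 3: backref(off=1, len=2) (overlapping!). Copied 'AA' from pos 1. Output: "VAAA"

Answer: VAAA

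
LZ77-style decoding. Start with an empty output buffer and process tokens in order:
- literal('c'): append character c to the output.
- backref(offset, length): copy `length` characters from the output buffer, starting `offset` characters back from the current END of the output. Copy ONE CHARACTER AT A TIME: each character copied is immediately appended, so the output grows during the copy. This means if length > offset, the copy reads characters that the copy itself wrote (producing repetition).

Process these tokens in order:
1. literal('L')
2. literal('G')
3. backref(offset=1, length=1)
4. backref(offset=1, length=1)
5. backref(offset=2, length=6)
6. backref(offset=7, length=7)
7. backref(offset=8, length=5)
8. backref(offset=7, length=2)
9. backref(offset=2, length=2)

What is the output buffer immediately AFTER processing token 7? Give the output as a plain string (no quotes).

Token 1: literal('L'). Output: "L"
Token 2: literal('G'). Output: "LG"
Token 3: backref(off=1, len=1). Copied 'G' from pos 1. Output: "LGG"
Token 4: backref(off=1, len=1). Copied 'G' from pos 2. Output: "LGGG"
Token 5: backref(off=2, len=6) (overlapping!). Copied 'GGGGGG' from pos 2. Output: "LGGGGGGGGG"
Token 6: backref(off=7, len=7). Copied 'GGGGGGG' from pos 3. Output: "LGGGGGGGGGGGGGGGG"
Token 7: backref(off=8, len=5). Copied 'GGGGG' from pos 9. Output: "LGGGGGGGGGGGGGGGGGGGGG"

Answer: LGGGGGGGGGGGGGGGGGGGGG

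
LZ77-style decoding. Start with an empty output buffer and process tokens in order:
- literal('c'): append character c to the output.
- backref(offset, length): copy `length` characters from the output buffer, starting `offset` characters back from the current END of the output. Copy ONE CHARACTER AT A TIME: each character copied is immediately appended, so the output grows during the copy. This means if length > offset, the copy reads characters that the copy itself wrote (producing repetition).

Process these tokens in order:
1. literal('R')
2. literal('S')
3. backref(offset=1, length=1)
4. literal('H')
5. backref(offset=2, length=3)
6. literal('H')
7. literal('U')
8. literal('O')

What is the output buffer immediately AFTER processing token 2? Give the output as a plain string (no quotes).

Answer: RS

Derivation:
Token 1: literal('R'). Output: "R"
Token 2: literal('S'). Output: "RS"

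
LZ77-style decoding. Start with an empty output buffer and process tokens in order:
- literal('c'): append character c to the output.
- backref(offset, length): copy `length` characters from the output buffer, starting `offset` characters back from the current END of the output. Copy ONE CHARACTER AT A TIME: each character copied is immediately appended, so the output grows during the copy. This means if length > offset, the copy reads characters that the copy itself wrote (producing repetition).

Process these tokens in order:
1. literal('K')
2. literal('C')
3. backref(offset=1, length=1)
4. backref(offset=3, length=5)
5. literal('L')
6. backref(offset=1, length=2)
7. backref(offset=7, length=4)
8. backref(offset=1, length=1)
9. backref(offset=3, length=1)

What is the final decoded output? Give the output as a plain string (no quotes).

Answer: KCCKCCKCLLLCCKCCK

Derivation:
Token 1: literal('K'). Output: "K"
Token 2: literal('C'). Output: "KC"
Token 3: backref(off=1, len=1). Copied 'C' from pos 1. Output: "KCC"
Token 4: backref(off=3, len=5) (overlapping!). Copied 'KCCKC' from pos 0. Output: "KCCKCCKC"
Token 5: literal('L'). Output: "KCCKCCKCL"
Token 6: backref(off=1, len=2) (overlapping!). Copied 'LL' from pos 8. Output: "KCCKCCKCLLL"
Token 7: backref(off=7, len=4). Copied 'CCKC' from pos 4. Output: "KCCKCCKCLLLCCKC"
Token 8: backref(off=1, len=1). Copied 'C' from pos 14. Output: "KCCKCCKCLLLCCKCC"
Token 9: backref(off=3, len=1). Copied 'K' from pos 13. Output: "KCCKCCKCLLLCCKCCK"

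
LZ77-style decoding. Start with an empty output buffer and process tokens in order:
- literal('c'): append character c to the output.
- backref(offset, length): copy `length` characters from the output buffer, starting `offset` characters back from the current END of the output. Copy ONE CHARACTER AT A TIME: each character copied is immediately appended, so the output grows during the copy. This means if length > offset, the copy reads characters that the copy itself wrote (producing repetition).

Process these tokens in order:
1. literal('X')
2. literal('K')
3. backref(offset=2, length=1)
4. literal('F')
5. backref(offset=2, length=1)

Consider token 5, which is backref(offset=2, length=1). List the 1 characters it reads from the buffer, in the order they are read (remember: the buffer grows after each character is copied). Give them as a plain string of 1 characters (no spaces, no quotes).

Answer: X

Derivation:
Token 1: literal('X'). Output: "X"
Token 2: literal('K'). Output: "XK"
Token 3: backref(off=2, len=1). Copied 'X' from pos 0. Output: "XKX"
Token 4: literal('F'). Output: "XKXF"
Token 5: backref(off=2, len=1). Buffer before: "XKXF" (len 4)
  byte 1: read out[2]='X', append. Buffer now: "XKXFX"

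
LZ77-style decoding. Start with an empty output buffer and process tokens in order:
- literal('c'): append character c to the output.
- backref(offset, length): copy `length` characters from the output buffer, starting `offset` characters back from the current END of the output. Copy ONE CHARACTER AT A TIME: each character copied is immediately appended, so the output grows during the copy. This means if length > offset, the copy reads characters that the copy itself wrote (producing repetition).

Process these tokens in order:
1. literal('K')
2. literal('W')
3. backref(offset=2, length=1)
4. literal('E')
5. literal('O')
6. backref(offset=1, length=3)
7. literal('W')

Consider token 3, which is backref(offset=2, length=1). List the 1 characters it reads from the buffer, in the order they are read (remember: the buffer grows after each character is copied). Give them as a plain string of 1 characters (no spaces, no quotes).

Answer: K

Derivation:
Token 1: literal('K'). Output: "K"
Token 2: literal('W'). Output: "KW"
Token 3: backref(off=2, len=1). Buffer before: "KW" (len 2)
  byte 1: read out[0]='K', append. Buffer now: "KWK"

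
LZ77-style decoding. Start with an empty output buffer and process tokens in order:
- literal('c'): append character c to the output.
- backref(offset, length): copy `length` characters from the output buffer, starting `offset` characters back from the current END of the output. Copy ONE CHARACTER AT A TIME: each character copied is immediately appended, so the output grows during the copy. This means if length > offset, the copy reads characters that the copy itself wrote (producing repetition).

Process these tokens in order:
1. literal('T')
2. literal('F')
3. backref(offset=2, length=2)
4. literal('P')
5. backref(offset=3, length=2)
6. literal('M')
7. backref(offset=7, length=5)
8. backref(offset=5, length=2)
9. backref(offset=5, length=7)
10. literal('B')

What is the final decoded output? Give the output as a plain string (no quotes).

Token 1: literal('T'). Output: "T"
Token 2: literal('F'). Output: "TF"
Token 3: backref(off=2, len=2). Copied 'TF' from pos 0. Output: "TFTF"
Token 4: literal('P'). Output: "TFTFP"
Token 5: backref(off=3, len=2). Copied 'TF' from pos 2. Output: "TFTFPTF"
Token 6: literal('M'). Output: "TFTFPTFM"
Token 7: backref(off=7, len=5). Copied 'FTFPT' from pos 1. Output: "TFTFPTFMFTFPT"
Token 8: backref(off=5, len=2). Copied 'FT' from pos 8. Output: "TFTFPTFMFTFPTFT"
Token 9: backref(off=5, len=7) (overlapping!). Copied 'FPTFTFP' from pos 10. Output: "TFTFPTFMFTFPTFTFPTFTFP"
Token 10: literal('B'). Output: "TFTFPTFMFTFPTFTFPTFTFPB"

Answer: TFTFPTFMFTFPTFTFPTFTFPB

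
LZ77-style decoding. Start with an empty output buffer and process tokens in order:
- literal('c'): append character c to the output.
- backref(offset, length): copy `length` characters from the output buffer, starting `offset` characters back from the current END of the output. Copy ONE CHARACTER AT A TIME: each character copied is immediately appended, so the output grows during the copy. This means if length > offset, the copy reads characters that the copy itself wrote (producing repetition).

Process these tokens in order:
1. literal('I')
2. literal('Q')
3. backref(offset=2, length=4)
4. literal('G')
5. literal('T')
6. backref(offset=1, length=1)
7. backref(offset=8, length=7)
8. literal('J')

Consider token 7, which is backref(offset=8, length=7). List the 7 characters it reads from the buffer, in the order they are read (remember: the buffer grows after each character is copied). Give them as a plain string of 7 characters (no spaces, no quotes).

Token 1: literal('I'). Output: "I"
Token 2: literal('Q'). Output: "IQ"
Token 3: backref(off=2, len=4) (overlapping!). Copied 'IQIQ' from pos 0. Output: "IQIQIQ"
Token 4: literal('G'). Output: "IQIQIQG"
Token 5: literal('T'). Output: "IQIQIQGT"
Token 6: backref(off=1, len=1). Copied 'T' from pos 7. Output: "IQIQIQGTT"
Token 7: backref(off=8, len=7). Buffer before: "IQIQIQGTT" (len 9)
  byte 1: read out[1]='Q', append. Buffer now: "IQIQIQGTTQ"
  byte 2: read out[2]='I', append. Buffer now: "IQIQIQGTTQI"
  byte 3: read out[3]='Q', append. Buffer now: "IQIQIQGTTQIQ"
  byte 4: read out[4]='I', append. Buffer now: "IQIQIQGTTQIQI"
  byte 5: read out[5]='Q', append. Buffer now: "IQIQIQGTTQIQIQ"
  byte 6: read out[6]='G', append. Buffer now: "IQIQIQGTTQIQIQG"
  byte 7: read out[7]='T', append. Buffer now: "IQIQIQGTTQIQIQGT"

Answer: QIQIQGT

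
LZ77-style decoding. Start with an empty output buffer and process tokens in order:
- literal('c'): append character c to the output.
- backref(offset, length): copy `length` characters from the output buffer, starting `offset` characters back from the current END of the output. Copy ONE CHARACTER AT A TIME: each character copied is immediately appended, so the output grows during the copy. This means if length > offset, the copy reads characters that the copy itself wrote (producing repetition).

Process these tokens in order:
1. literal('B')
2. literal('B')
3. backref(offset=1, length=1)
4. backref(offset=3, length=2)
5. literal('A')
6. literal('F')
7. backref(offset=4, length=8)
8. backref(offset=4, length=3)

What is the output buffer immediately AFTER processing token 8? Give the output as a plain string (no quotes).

Answer: BBBBBAFBBAFBBAFBBA

Derivation:
Token 1: literal('B'). Output: "B"
Token 2: literal('B'). Output: "BB"
Token 3: backref(off=1, len=1). Copied 'B' from pos 1. Output: "BBB"
Token 4: backref(off=3, len=2). Copied 'BB' from pos 0. Output: "BBBBB"
Token 5: literal('A'). Output: "BBBBBA"
Token 6: literal('F'). Output: "BBBBBAF"
Token 7: backref(off=4, len=8) (overlapping!). Copied 'BBAFBBAF' from pos 3. Output: "BBBBBAFBBAFBBAF"
Token 8: backref(off=4, len=3). Copied 'BBA' from pos 11. Output: "BBBBBAFBBAFBBAFBBA"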